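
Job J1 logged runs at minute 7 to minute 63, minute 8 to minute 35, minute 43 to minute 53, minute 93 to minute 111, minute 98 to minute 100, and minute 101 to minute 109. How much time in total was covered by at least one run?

74 minutes

Merged: minute 7 to minute 63, minute 93 to minute 111.
Lengths: 56 minutes + 18 minutes = 74 minutes.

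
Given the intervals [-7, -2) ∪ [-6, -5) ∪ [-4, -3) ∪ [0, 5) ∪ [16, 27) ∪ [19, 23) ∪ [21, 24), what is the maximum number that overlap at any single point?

3

Walk the sorted start/end points keeping a running depth.
The depth first hits 3 at 21.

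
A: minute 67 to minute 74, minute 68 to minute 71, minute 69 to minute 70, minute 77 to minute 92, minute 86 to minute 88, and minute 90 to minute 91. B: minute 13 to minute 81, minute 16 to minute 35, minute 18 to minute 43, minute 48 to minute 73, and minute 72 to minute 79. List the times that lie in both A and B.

minute 67 to minute 74, minute 77 to minute 81

First set merges to minute 67 to minute 74, minute 77 to minute 92.
Second set merges to minute 13 to minute 81.
minute 67 to minute 74 overlaps B on minute 67 to minute 74.
minute 77 to minute 92 overlaps B on minute 77 to minute 81.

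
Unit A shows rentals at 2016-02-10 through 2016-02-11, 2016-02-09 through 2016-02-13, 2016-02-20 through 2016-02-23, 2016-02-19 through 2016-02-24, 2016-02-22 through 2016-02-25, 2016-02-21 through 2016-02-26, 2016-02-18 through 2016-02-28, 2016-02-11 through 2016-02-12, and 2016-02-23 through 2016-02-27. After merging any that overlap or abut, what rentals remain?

2016-02-09 through 2016-02-13, 2016-02-18 through 2016-02-28

Sort by start: 2016-02-09 through 2016-02-13, 2016-02-10 through 2016-02-11, 2016-02-11 through 2016-02-12, 2016-02-18 through 2016-02-28, 2016-02-19 through 2016-02-24, 2016-02-20 through 2016-02-23, 2016-02-21 through 2016-02-26, 2016-02-22 through 2016-02-25, 2016-02-23 through 2016-02-27.
2016-02-10 through 2016-02-11 overlaps/touches 2016-02-09 through 2016-02-13 → extend to 2016-02-09 through 2016-02-13.
2016-02-11 through 2016-02-12 overlaps/touches 2016-02-09 through 2016-02-13 → extend to 2016-02-09 through 2016-02-13.
2016-02-18 through 2016-02-28 is disjoint → start new block.
2016-02-19 through 2016-02-24 overlaps/touches 2016-02-18 through 2016-02-28 → extend to 2016-02-18 through 2016-02-28.
2016-02-20 through 2016-02-23 overlaps/touches 2016-02-18 through 2016-02-28 → extend to 2016-02-18 through 2016-02-28.
2016-02-21 through 2016-02-26 overlaps/touches 2016-02-18 through 2016-02-28 → extend to 2016-02-18 through 2016-02-28.
2016-02-22 through 2016-02-25 overlaps/touches 2016-02-18 through 2016-02-28 → extend to 2016-02-18 through 2016-02-28.
2016-02-23 through 2016-02-27 overlaps/touches 2016-02-18 through 2016-02-28 → extend to 2016-02-18 through 2016-02-28.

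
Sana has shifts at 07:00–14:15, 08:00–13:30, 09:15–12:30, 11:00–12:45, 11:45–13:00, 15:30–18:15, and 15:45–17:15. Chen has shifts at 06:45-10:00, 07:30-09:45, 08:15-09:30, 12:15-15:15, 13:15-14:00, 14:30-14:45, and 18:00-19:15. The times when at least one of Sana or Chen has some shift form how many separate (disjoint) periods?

A, merged: 07:00–14:15, 15:30–18:15.
B, merged: 06:45–10:00, 12:15–15:15, 18:00–19:15.
A ∪ B = 06:45–15:15, 15:30–19:15.
That is 2 disjoint pieces.

2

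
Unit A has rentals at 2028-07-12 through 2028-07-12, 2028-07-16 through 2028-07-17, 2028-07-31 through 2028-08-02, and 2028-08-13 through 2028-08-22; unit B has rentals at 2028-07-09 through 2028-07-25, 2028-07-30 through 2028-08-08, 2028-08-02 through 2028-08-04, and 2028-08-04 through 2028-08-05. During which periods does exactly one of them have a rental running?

2028-07-09 through 2028-07-11, 2028-07-13 through 2028-07-15, 2028-07-18 through 2028-07-25, 2028-07-30 through 2028-07-30, 2028-08-03 through 2028-08-08, 2028-08-13 through 2028-08-22

Merge the second list: 2028-07-09 through 2028-07-25, 2028-07-30 through 2028-08-08.
A but not B: 2028-08-13 through 2028-08-22.
B but not A: 2028-07-09 through 2028-07-11, 2028-07-13 through 2028-07-15, 2028-07-18 through 2028-07-25, 2028-07-30 through 2028-07-30, 2028-08-03 through 2028-08-08.
Combining gives A △ B.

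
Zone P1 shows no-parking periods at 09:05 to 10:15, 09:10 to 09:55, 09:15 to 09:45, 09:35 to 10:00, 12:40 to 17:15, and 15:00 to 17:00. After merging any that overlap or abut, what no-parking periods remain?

09:10–09:55 overlaps/touches 09:05–10:15 → extend to 09:05–10:15.
09:15–09:45 overlaps/touches 09:05–10:15 → extend to 09:05–10:15.
09:35–10:00 overlaps/touches 09:05–10:15 → extend to 09:05–10:15.
12:40–17:15 is disjoint → start new block.
15:00–17:00 overlaps/touches 12:40–17:15 → extend to 12:40–17:15.

09:05–10:15, 12:40–17:15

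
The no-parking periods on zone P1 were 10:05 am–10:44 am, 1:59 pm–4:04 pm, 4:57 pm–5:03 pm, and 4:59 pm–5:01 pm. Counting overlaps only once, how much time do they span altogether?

Merged: 10:05 am–10:44 am, 1:59 pm–4:04 pm, 4:57 pm–5:03 pm.
Lengths: 39 min + 2 h 5 min + 6 min = 2 h 50 min.

2 h 50 min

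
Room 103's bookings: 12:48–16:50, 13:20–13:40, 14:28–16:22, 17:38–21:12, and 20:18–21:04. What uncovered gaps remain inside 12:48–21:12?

After merging, the occupied span is 12:48–16:50, 17:38–21:12.
Uncovered inside 12:48–21:12: 16:50–17:38.

16:50–17:38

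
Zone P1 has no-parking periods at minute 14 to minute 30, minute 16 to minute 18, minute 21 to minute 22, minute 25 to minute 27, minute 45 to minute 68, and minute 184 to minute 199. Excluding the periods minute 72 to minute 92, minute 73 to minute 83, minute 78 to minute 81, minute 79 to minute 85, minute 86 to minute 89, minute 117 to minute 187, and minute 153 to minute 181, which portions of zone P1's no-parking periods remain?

minute 14 to minute 30, minute 45 to minute 68, minute 187 to minute 199

First set merges to minute 14 to minute 30, minute 45 to minute 68, minute 184 to minute 199.
Second set merges to minute 72 to minute 92, minute 117 to minute 187.
minute 14 to minute 30: no B overlap → unchanged.
minute 45 to minute 68: no B overlap → unchanged.
minute 184 to minute 199 minus B → minute 187 to minute 199.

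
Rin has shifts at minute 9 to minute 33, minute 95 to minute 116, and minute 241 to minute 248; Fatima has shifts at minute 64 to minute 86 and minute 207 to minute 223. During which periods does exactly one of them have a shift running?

A \ B = minute 9 to minute 33, minute 95 to minute 116, minute 241 to minute 248.
B \ A = minute 64 to minute 86, minute 207 to minute 223.
Union of the two gives the symmetric difference.

minute 9 to minute 33, minute 64 to minute 86, minute 95 to minute 116, minute 207 to minute 223, minute 241 to minute 248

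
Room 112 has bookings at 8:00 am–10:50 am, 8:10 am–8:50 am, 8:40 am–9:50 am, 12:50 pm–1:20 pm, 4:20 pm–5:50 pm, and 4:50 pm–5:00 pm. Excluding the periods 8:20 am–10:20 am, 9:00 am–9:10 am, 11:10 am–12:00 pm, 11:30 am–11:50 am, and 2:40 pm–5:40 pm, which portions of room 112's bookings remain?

8:00 am-8:20 am, 10:20 am-10:50 am, 12:50 pm-1:20 pm, 5:40 pm-5:50 pm

First set merges to 8:00 am-10:50 am, 12:50 pm-1:20 pm, 4:20 pm-5:50 pm.
Second set merges to 8:20 am-10:20 am, 11:10 am-12:00 pm, 2:40 pm-5:40 pm.
8:00 am-10:50 am with B removed leaves 8:00 am-8:20 am, 10:20 am-10:50 am.
12:50 pm-1:20 pm is untouched.
4:20 pm-5:50 pm with B removed leaves 5:40 pm-5:50 pm.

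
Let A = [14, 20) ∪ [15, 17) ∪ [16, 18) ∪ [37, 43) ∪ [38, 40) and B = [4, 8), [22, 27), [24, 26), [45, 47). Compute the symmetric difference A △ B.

First set merges to [14, 20), [37, 43).
Second set merges to [4, 8), [22, 27), [45, 47).
Only in the first: [14, 20), [37, 43).
Only in the second: [4, 8), [22, 27), [45, 47).
Together these are the periods covered by exactly one.

[4, 8) ∪ [14, 20) ∪ [22, 27) ∪ [37, 43) ∪ [45, 47)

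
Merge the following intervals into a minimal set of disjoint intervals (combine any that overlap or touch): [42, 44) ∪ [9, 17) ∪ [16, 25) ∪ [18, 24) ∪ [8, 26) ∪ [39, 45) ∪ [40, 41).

[8, 26) ∪ [39, 45)

Sort by start: [8, 26), [9, 17), [16, 25), [18, 24), [39, 45), [40, 41), [42, 44).
[9, 17) overlaps/touches [8, 26) → extend to [8, 26).
[16, 25) overlaps/touches [8, 26) → extend to [8, 26).
[18, 24) overlaps/touches [8, 26) → extend to [8, 26).
[39, 45) is disjoint → start new block.
[40, 41) overlaps/touches [39, 45) → extend to [39, 45).
[42, 44) overlaps/touches [39, 45) → extend to [39, 45).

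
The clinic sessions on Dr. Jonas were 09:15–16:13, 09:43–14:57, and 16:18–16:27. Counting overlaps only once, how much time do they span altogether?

Merged: 09:15–16:13, 16:18–16:27.
Lengths: 6 h 58 min + 9 min = 7 h 7 min.

7 h 7 min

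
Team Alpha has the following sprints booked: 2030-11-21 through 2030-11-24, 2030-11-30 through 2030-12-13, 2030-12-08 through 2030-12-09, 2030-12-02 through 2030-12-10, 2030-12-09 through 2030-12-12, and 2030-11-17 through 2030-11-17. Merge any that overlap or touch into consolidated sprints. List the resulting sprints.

Sort by start: 2030-11-17 through 2030-11-17, 2030-11-21 through 2030-11-24, 2030-11-30 through 2030-12-13, 2030-12-02 through 2030-12-10, 2030-12-08 through 2030-12-09, 2030-12-09 through 2030-12-12.
2030-11-21 through 2030-11-24 is disjoint → start new block.
2030-11-30 through 2030-12-13 is disjoint → start new block.
2030-12-02 through 2030-12-10 overlaps/touches 2030-11-30 through 2030-12-13 → extend to 2030-11-30 through 2030-12-13.
2030-12-08 through 2030-12-09 overlaps/touches 2030-11-30 through 2030-12-13 → extend to 2030-11-30 through 2030-12-13.
2030-12-09 through 2030-12-12 overlaps/touches 2030-11-30 through 2030-12-13 → extend to 2030-11-30 through 2030-12-13.

2030-11-17 through 2030-11-17, 2030-11-21 through 2030-11-24, 2030-11-30 through 2030-12-13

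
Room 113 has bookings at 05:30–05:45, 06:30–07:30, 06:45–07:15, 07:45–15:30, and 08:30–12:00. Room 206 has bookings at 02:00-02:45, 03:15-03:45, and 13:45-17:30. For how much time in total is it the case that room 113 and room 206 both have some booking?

A, merged: 05:30–05:45, 06:30–07:30, 07:45–15:30.
A ∩ B = 13:45–15:30.
Total: 1 h 45 min.

1 h 45 min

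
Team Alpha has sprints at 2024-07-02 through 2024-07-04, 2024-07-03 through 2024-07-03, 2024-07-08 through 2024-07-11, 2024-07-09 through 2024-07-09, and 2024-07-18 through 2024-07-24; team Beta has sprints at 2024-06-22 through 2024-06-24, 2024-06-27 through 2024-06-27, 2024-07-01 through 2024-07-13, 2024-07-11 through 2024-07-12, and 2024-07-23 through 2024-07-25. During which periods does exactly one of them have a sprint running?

Merge the first list: 2024-07-02 through 2024-07-04, 2024-07-08 through 2024-07-11, 2024-07-18 through 2024-07-24.
Merge the second list: 2024-06-22 through 2024-06-24, 2024-06-27 through 2024-06-27, 2024-07-01 through 2024-07-13, 2024-07-23 through 2024-07-25.
Only in the first: 2024-07-18 through 2024-07-22.
Only in the second: 2024-06-22 through 2024-06-24, 2024-06-27 through 2024-06-27, 2024-07-01 through 2024-07-01, 2024-07-05 through 2024-07-07, 2024-07-12 through 2024-07-13, 2024-07-25 through 2024-07-25.
Together these are the periods covered by exactly one.

2024-06-22 through 2024-06-24, 2024-06-27 through 2024-06-27, 2024-07-01 through 2024-07-01, 2024-07-05 through 2024-07-07, 2024-07-12 through 2024-07-13, 2024-07-18 through 2024-07-22, 2024-07-25 through 2024-07-25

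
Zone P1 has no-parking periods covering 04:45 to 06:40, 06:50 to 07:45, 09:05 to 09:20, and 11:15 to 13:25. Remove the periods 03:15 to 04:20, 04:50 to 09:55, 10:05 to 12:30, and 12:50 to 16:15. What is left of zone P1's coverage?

04:45–04:50, 12:30–12:50

04:45–06:40 with B removed leaves 04:45–04:50.
06:50–07:45 lies entirely inside B → drops out.
09:05–09:20 lies entirely inside B → drops out.
11:15–13:25 with B removed leaves 12:30–12:50.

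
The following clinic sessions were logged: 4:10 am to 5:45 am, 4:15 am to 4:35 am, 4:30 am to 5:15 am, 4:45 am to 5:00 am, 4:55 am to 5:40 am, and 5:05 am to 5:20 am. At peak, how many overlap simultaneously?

Walk the sorted start/end points keeping a running depth.
The depth first hits 4 at 4:55 am.

4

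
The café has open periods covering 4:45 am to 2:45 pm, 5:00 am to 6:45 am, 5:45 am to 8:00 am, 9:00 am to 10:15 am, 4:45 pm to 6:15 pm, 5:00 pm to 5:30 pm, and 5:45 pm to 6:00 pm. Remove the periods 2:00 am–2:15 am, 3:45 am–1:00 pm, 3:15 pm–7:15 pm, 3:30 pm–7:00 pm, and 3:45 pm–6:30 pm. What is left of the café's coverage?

1:00 pm-2:45 pm

A, merged: 4:45 am-2:45 pm, 4:45 pm-6:15 pm.
B, merged: 2:00 am-2:15 am, 3:45 am-1:00 pm, 3:15 pm-7:15 pm.
4:45 am-2:45 pm with B removed leaves 1:00 pm-2:45 pm.
4:45 pm-6:15 pm lies entirely inside B → drops out.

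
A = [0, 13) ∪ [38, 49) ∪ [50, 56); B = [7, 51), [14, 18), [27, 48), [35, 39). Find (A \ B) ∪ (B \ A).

[0, 7) ∪ [13, 38) ∪ [49, 50) ∪ [51, 56)

B, merged: [7, 51).
A but not B: [0, 7), [51, 56).
B but not A: [13, 38), [49, 50).
Combining gives A △ B.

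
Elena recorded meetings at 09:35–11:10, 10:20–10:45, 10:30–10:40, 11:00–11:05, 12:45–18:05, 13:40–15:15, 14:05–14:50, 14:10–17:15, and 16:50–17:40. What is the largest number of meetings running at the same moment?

Sweep endpoints in order; track running count of active intervals.
Peak of 4 reached at 14:10.

4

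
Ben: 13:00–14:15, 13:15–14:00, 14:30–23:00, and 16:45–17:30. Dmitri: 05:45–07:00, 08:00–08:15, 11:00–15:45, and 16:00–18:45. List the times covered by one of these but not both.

05:45-07:00, 08:00-08:15, 11:00-13:00, 14:15-14:30, 15:45-16:00, 18:45-23:00

A, merged: 13:00-14:15, 14:30-23:00.
A but not B: 15:45-16:00, 18:45-23:00.
B but not A: 05:45-07:00, 08:00-08:15, 11:00-13:00, 14:15-14:30.
Combining gives A △ B.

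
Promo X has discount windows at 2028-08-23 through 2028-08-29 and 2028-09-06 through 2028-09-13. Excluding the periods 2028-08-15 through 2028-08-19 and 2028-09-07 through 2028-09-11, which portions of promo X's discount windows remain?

2028-08-23 through 2028-08-29, 2028-09-06 through 2028-09-06, 2028-09-12 through 2028-09-13

2028-08-23 through 2028-08-29: nothing removed.
2028-09-06 through 2028-09-13 \ B = 2028-09-06 through 2028-09-06, 2028-09-12 through 2028-09-13.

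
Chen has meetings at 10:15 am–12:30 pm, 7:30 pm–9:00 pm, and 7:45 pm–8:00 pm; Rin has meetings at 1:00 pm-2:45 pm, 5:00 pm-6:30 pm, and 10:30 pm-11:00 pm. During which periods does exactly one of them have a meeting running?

A, merged: 10:15 am-12:30 pm, 7:30 pm-9:00 pm.
A \ B = 10:15 am-12:30 pm, 7:30 pm-9:00 pm.
B \ A = 1:00 pm-2:45 pm, 5:00 pm-6:30 pm, 10:30 pm-11:00 pm.
Union of the two gives the symmetric difference.

10:15 am-12:30 pm, 1:00 pm-2:45 pm, 5:00 pm-6:30 pm, 7:30 pm-9:00 pm, 10:30 pm-11:00 pm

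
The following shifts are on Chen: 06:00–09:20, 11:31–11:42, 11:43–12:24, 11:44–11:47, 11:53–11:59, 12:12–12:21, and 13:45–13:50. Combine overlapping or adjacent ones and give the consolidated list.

06:00–09:20, 11:31–11:42, 11:43–12:24, 13:45–13:50

11:31–11:42 is disjoint → start new block.
11:43–12:24 is disjoint → start new block.
11:44–11:47 overlaps/touches 11:43–12:24 → extend to 11:43–12:24.
11:53–11:59 overlaps/touches 11:43–12:24 → extend to 11:43–12:24.
12:12–12:21 overlaps/touches 11:43–12:24 → extend to 11:43–12:24.
13:45–13:50 is disjoint → start new block.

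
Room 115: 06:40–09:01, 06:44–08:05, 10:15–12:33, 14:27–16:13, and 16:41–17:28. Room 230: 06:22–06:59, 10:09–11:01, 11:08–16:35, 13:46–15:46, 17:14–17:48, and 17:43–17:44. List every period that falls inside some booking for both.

06:40-06:59, 10:15-11:01, 11:08-12:33, 14:27-16:13, 17:14-17:28

Merge the first list: 06:40-09:01, 10:15-12:33, 14:27-16:13, 16:41-17:28.
Merge the second list: 06:22-06:59, 10:09-11:01, 11:08-16:35, 17:14-17:48.
06:40-09:01 ∩ B → 06:40-06:59.
10:15-12:33 ∩ B → 10:15-11:01, 11:08-12:33.
14:27-16:13 ∩ B → 14:27-16:13.
16:41-17:28 ∩ B → 17:14-17:28.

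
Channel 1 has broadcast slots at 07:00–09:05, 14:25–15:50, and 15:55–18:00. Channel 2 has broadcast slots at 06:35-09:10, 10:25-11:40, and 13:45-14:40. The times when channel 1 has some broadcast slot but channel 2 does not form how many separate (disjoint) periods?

A \ B = 14:40-15:50, 15:55-18:00.
That is 2 disjoint pieces.

2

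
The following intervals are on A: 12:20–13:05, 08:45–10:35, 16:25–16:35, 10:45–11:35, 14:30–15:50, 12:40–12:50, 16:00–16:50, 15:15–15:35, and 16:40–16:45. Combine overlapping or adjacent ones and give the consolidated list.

08:45–10:35, 10:45–11:35, 12:20–13:05, 14:30–15:50, 16:00–16:50

Sort by start: 08:45–10:35, 10:45–11:35, 12:20–13:05, 12:40–12:50, 14:30–15:50, 15:15–15:35, 16:00–16:50, 16:25–16:35, 16:40–16:45.
10:45–11:35 is disjoint → start new block.
12:20–13:05 is disjoint → start new block.
12:40–12:50 overlaps/touches 12:20–13:05 → extend to 12:20–13:05.
14:30–15:50 is disjoint → start new block.
15:15–15:35 overlaps/touches 14:30–15:50 → extend to 14:30–15:50.
16:00–16:50 is disjoint → start new block.
16:25–16:35 overlaps/touches 16:00–16:50 → extend to 16:00–16:50.
16:40–16:45 overlaps/touches 16:00–16:50 → extend to 16:00–16:50.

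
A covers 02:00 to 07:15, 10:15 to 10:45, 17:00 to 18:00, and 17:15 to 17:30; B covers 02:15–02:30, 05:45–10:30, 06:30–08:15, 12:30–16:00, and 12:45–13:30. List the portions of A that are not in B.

02:00–02:15, 02:30–05:45, 10:30–10:45, 17:00–18:00

A, merged: 02:00–07:15, 10:15–10:45, 17:00–18:00.
B, merged: 02:15–02:30, 05:45–10:30, 12:30–16:00.
02:00–07:15 \ B = 02:00–02:15, 02:30–05:45.
10:15–10:45 \ B = 10:30–10:45.
17:00–18:00: nothing removed.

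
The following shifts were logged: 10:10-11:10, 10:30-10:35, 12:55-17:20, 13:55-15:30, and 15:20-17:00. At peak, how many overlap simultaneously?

At 15:20, 3 of the intervals are simultaneously active.
No point has more.

3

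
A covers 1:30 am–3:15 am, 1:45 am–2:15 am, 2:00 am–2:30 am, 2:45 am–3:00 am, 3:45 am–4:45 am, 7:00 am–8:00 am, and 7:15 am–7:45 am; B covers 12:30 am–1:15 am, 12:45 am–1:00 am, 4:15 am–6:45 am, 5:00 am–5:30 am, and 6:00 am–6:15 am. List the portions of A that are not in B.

1:30 am-3:15 am, 3:45 am-4:15 am, 7:00 am-8:00 am

A, merged: 1:30 am-3:15 am, 3:45 am-4:45 am, 7:00 am-8:00 am.
B, merged: 12:30 am-1:15 am, 4:15 am-6:45 am.
1:30 am-3:15 am is untouched.
3:45 am-4:45 am with B removed leaves 3:45 am-4:15 am.
7:00 am-8:00 am is untouched.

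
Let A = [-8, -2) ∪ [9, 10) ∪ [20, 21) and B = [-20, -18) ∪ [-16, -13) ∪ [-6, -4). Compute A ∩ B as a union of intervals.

[-8, -2) overlaps B on [-6, -4).
[9, 10) falls entirely outside B.
[20, 21) falls entirely outside B.

[-6, -4)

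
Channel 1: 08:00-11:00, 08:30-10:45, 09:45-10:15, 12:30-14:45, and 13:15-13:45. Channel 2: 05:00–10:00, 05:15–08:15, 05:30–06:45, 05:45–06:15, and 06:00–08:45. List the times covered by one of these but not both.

05:00-08:00, 10:00-11:00, 12:30-14:45

A, merged: 08:00-11:00, 12:30-14:45.
B, merged: 05:00-10:00.
Only in the first: 10:00-11:00, 12:30-14:45.
Only in the second: 05:00-08:00.
Together these are the periods covered by exactly one.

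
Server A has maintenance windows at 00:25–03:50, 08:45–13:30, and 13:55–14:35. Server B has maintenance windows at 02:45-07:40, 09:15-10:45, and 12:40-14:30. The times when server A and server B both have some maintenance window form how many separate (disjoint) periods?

A ∩ B = 02:45–03:50, 09:15–10:45, 12:40–13:30, 13:55–14:30.
That is 4 disjoint pieces.

4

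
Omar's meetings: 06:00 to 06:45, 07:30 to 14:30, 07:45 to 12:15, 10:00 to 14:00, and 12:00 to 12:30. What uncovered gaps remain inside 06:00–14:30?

Covered (merged): 06:00–06:45, 07:30–14:30.
Gaps within 06:00–14:30: 06:45–07:30.

06:45–07:30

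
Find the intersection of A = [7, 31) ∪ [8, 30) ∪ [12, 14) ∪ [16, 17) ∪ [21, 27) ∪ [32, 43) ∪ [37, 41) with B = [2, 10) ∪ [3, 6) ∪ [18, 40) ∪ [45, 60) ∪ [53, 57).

[7, 10) ∪ [18, 31) ∪ [32, 40)

Merge the first list: [7, 31), [32, 43).
Merge the second list: [2, 10), [18, 40), [45, 60).
[7, 31) ∩ B → [7, 10), [18, 31).
[32, 43) ∩ B → [32, 40).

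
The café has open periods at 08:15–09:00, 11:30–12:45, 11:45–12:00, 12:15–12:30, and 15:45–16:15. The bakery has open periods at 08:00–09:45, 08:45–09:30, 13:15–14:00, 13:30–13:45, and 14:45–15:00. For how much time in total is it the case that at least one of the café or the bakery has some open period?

4 h 30 min

Merge the first list: 08:15–09:00, 11:30–12:45, 15:45–16:15.
Merge the second list: 08:00–09:45, 13:15–14:00, 14:45–15:00.
A ∪ B = 08:00–09:45, 11:30–12:45, 13:15–14:00, 14:45–15:00, 15:45–16:15.
Total: 1 h 45 min + 1 h 15 min + 45 min + 15 min + 30 min = 4 h 30 min.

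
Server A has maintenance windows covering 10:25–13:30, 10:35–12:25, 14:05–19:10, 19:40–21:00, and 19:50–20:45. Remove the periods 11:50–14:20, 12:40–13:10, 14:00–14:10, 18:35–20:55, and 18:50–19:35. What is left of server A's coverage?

First set merges to 10:25–13:30, 14:05–19:10, 19:40–21:00.
Second set merges to 11:50–14:20, 18:35–20:55.
10:25–13:30 minus B → 10:25–11:50.
14:05–19:10 minus B → 14:20–18:35.
19:40–21:00 minus B → 20:55–21:00.

10:25–11:50, 14:20–18:35, 20:55–21:00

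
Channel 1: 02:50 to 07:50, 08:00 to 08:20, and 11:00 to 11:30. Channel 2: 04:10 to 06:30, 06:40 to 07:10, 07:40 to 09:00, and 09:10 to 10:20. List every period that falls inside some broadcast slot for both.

02:50–07:50 ∩ B → 04:10–06:30, 06:40–07:10, 07:40–07:50.
08:00–08:20 ∩ B → 08:00–08:20.
11:00–11:30 meets no B interval.

04:10–06:30, 06:40–07:10, 07:40–07:50, 08:00–08:20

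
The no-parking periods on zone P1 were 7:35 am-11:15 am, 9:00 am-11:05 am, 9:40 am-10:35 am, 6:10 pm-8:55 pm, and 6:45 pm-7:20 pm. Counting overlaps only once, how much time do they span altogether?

Merged: 7:35 am-11:15 am, 6:10 pm-8:55 pm.
Lengths: 3 h 40 min + 2 h 45 min = 6 h 25 min.

6 h 25 min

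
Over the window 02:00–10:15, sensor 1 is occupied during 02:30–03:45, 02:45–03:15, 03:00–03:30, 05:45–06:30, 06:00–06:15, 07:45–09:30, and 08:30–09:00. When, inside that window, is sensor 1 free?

After merging, the occupied span is 02:30-03:45, 05:45-06:30, 07:45-09:30.
Gaps within 02:00-10:15: 02:00-02:30, 03:45-05:45, 06:30-07:45, 09:30-10:15.

02:00-02:30, 03:45-05:45, 06:30-07:45, 09:30-10:15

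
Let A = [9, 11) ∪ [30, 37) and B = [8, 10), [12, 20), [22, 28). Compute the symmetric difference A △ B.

A but not B: [10, 11), [30, 37).
B but not A: [8, 9), [12, 20), [22, 28).
Combining gives A △ B.

[8, 9) ∪ [10, 11) ∪ [12, 20) ∪ [22, 28) ∪ [30, 37)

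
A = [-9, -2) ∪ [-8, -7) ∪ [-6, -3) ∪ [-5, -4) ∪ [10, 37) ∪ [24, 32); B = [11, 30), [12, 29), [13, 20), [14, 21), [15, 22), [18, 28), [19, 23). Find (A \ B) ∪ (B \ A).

[-9, -2) ∪ [10, 11) ∪ [30, 37)

A, merged: [-9, -2), [10, 37).
B, merged: [11, 30).
A but not B: [-9, -2), [10, 11), [30, 37).
B but not A: none.
Combining gives A △ B.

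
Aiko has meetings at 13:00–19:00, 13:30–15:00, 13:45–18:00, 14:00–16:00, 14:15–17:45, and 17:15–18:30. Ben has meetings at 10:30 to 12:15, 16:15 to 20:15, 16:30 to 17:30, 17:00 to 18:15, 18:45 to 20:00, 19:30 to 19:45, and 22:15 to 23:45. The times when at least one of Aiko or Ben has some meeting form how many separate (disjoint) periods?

A, merged: 13:00–19:00.
B, merged: 10:30–12:15, 16:15–20:15, 22:15–23:45.
A ∪ B = 10:30–12:15, 13:00–20:15, 22:15–23:45.
That is 3 disjoint pieces.

3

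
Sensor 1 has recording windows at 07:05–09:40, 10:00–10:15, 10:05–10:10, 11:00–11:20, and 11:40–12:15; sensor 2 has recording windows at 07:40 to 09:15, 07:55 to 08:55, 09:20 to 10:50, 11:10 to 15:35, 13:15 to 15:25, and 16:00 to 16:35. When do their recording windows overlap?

07:40-09:15, 09:20-09:40, 10:00-10:15, 11:10-11:20, 11:40-12:15

First set merges to 07:05-09:40, 10:00-10:15, 11:00-11:20, 11:40-12:15.
Second set merges to 07:40-09:15, 09:20-10:50, 11:10-15:35, 16:00-16:35.
07:05-09:40 ∩ B → 07:40-09:15, 09:20-09:40.
10:00-10:15 ∩ B → 10:00-10:15.
11:00-11:20 ∩ B → 11:10-11:20.
11:40-12:15 ∩ B → 11:40-12:15.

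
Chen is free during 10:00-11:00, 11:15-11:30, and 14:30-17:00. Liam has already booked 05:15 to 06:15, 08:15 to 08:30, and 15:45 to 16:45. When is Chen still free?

10:00–11:00, 11:15–11:30, 14:30–15:45, 16:45–17:00

10:00–11:00 is untouched.
11:15–11:30 is untouched.
14:30–17:00 with B removed leaves 14:30–15:45, 16:45–17:00.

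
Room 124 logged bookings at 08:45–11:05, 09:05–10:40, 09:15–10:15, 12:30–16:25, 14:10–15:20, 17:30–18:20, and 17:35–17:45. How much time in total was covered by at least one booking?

Merged: 08:45–11:05, 12:30–16:25, 17:30–18:20.
Lengths: 2 h 20 min + 3 h 55 min + 50 min = 7 h 5 min.

7 h 5 min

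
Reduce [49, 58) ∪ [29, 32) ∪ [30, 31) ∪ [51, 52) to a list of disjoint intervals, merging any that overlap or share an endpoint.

[29, 32) ∪ [49, 58)

Sort by start: [29, 32), [30, 31), [49, 58), [51, 52).
[30, 31) overlaps/touches [29, 32) → extend to [29, 32).
[49, 58) is disjoint → start new block.
[51, 52) overlaps/touches [49, 58) → extend to [49, 58).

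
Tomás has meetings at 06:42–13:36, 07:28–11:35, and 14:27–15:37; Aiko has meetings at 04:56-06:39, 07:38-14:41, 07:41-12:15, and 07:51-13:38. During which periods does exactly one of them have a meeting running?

04:56–06:39, 06:42–07:38, 13:36–14:27, 14:41–15:37

Merge the first list: 06:42–13:36, 14:27–15:37.
Merge the second list: 04:56–06:39, 07:38–14:41.
A \ B = 06:42–07:38, 14:41–15:37.
B \ A = 04:56–06:39, 13:36–14:27.
Union of the two gives the symmetric difference.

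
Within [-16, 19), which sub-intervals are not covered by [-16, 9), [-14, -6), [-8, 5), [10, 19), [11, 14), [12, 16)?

[9, 10)

The merged coverage is [-16, 9), [10, 19).
Gaps within [-16, 19): [9, 10).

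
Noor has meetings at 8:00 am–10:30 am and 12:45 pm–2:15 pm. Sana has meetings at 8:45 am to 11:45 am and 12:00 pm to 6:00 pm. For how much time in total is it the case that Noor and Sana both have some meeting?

3 h 15 min

A ∩ B = 8:45 am–10:30 am, 12:45 pm–2:15 pm.
Total: 1 h 45 min + 1 h 30 min = 3 h 15 min.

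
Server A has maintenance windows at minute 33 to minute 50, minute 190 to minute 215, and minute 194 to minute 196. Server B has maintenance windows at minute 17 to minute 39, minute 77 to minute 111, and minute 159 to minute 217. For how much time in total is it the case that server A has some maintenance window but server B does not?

11 minutes

First set merges to minute 33 to minute 50, minute 190 to minute 215.
A \ B = minute 39 to minute 50.
Total: 11 minutes.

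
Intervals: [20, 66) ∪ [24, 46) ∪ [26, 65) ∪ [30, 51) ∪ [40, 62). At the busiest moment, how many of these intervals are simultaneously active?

5

At 40, 5 of the intervals are simultaneously active.
No point has more.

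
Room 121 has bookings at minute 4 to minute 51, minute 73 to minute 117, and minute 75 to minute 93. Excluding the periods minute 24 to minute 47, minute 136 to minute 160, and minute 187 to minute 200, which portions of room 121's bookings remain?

minute 4 to minute 24, minute 47 to minute 51, minute 73 to minute 117

Merge the first list: minute 4 to minute 51, minute 73 to minute 117.
minute 4 to minute 51 \ B = minute 4 to minute 24, minute 47 to minute 51.
minute 73 to minute 117: nothing removed.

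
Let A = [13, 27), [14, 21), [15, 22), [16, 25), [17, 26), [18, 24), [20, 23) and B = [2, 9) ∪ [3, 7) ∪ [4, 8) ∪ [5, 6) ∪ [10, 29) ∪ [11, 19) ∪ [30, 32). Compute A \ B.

A, merged: [13, 27).
B, merged: [2, 9), [10, 29), [30, 32).
[13, 27) lies entirely inside B → drops out.

none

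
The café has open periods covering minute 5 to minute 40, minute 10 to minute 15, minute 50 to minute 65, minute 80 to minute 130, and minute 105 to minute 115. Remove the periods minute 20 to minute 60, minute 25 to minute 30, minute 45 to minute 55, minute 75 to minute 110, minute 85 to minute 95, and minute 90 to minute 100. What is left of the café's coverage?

First set merges to minute 5 to minute 40, minute 50 to minute 65, minute 80 to minute 130.
Second set merges to minute 20 to minute 60, minute 75 to minute 110.
minute 5 to minute 40 minus B → minute 5 to minute 20.
minute 50 to minute 65 minus B → minute 60 to minute 65.
minute 80 to minute 130 minus B → minute 110 to minute 130.

minute 5 to minute 20, minute 60 to minute 65, minute 110 to minute 130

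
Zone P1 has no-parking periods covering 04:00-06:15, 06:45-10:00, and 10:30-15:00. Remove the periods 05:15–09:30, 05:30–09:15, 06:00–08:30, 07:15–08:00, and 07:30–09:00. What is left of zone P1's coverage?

04:00–05:15, 09:30–10:00, 10:30–15:00

Merge the second list: 05:15–09:30.
04:00–06:15 with B removed leaves 04:00–05:15.
06:45–10:00 with B removed leaves 09:30–10:00.
10:30–15:00 is untouched.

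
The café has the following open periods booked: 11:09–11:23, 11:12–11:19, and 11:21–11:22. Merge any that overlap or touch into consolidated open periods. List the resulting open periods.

11:09-11:23

11:12-11:19 overlaps/touches 11:09-11:23 → extend to 11:09-11:23.
11:21-11:22 overlaps/touches 11:09-11:23 → extend to 11:09-11:23.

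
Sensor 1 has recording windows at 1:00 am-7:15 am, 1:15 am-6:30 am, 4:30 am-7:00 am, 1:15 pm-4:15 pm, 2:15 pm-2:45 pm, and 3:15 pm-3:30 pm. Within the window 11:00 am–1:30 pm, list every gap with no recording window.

11:00 am-1:15 pm

Covered (merged): 1:00 am-7:15 am, 1:15 pm-4:15 pm.
Uncovered inside 11:00 am-1:30 pm: 11:00 am-1:15 pm.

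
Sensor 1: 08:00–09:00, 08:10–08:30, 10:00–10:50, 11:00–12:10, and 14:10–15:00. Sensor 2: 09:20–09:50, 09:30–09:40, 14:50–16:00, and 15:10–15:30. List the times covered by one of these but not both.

Merge the first list: 08:00–09:00, 10:00–10:50, 11:00–12:10, 14:10–15:00.
Merge the second list: 09:20–09:50, 14:50–16:00.
A \ B = 08:00–09:00, 10:00–10:50, 11:00–12:10, 14:10–14:50.
B \ A = 09:20–09:50, 15:00–16:00.
Union of the two gives the symmetric difference.

08:00–09:00, 09:20–09:50, 10:00–10:50, 11:00–12:10, 14:10–14:50, 15:00–16:00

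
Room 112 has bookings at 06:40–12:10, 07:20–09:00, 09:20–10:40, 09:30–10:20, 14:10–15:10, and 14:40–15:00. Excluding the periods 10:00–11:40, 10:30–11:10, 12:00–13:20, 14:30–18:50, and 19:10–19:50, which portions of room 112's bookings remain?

06:40-10:00, 11:40-12:00, 14:10-14:30

First set merges to 06:40-12:10, 14:10-15:10.
Second set merges to 10:00-11:40, 12:00-13:20, 14:30-18:50, 19:10-19:50.
06:40-12:10 with B removed leaves 06:40-10:00, 11:40-12:00.
14:10-15:10 with B removed leaves 14:10-14:30.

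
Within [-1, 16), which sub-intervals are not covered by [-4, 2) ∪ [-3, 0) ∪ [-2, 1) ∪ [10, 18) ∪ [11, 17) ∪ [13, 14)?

[2, 10)

After merging, the occupied span is [-4, 2), [10, 18).
Uncovered inside [-1, 16): [2, 10).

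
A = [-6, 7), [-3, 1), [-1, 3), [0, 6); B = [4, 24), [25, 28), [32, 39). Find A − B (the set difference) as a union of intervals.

[-6, 4)

A, merged: [-6, 7).
[-6, 7) \ B = [-6, 4).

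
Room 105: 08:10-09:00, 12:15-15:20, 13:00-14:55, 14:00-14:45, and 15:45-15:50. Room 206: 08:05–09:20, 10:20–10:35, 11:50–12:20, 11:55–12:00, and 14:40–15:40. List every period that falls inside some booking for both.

08:10–09:00, 12:15–12:20, 14:40–15:20

Merge the first list: 08:10–09:00, 12:15–15:20, 15:45–15:50.
Merge the second list: 08:05–09:20, 10:20–10:35, 11:50–12:20, 14:40–15:40.
08:10–09:00 overlaps B on 08:10–09:00.
12:15–15:20 overlaps B on 12:15–12:20, 14:40–15:20.
15:45–15:50 falls entirely outside B.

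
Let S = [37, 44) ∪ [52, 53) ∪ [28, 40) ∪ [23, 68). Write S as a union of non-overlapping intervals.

[23, 68)

Sort by start: [23, 68), [28, 40), [37, 44), [52, 53).
[28, 40) overlaps/touches [23, 68) → extend to [23, 68).
[37, 44) overlaps/touches [23, 68) → extend to [23, 68).
[52, 53) overlaps/touches [23, 68) → extend to [23, 68).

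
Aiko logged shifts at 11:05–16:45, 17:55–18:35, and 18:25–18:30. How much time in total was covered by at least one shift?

6 h 20 min

Merged: 11:05-16:45, 17:55-18:35.
Lengths: 5 h 40 min + 40 min = 6 h 20 min.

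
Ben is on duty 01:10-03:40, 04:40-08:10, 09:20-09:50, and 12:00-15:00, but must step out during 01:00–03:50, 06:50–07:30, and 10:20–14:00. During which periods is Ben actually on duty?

01:10–03:40 lies entirely inside B → drops out.
04:40–08:10 with B removed leaves 04:40–06:50, 07:30–08:10.
09:20–09:50 is untouched.
12:00–15:00 with B removed leaves 14:00–15:00.

04:40–06:50, 07:30–08:10, 09:20–09:50, 14:00–15:00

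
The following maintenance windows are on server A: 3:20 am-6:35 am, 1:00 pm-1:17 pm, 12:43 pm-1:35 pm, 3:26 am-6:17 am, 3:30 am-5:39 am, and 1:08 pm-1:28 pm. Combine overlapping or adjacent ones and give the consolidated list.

Sort by start: 3:20 am-6:35 am, 3:26 am-6:17 am, 3:30 am-5:39 am, 12:43 pm-1:35 pm, 1:00 pm-1:17 pm, 1:08 pm-1:28 pm.
3:26 am-6:17 am overlaps/touches 3:20 am-6:35 am → extend to 3:20 am-6:35 am.
3:30 am-5:39 am overlaps/touches 3:20 am-6:35 am → extend to 3:20 am-6:35 am.
12:43 pm-1:35 pm is disjoint → start new block.
1:00 pm-1:17 pm overlaps/touches 12:43 pm-1:35 pm → extend to 12:43 pm-1:35 pm.
1:08 pm-1:28 pm overlaps/touches 12:43 pm-1:35 pm → extend to 12:43 pm-1:35 pm.

3:20 am-6:35 am, 12:43 pm-1:35 pm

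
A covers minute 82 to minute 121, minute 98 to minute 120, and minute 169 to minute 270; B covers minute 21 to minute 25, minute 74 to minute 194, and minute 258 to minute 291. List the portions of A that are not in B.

minute 194 to minute 258

A, merged: minute 82 to minute 121, minute 169 to minute 270.
minute 82 to minute 121: fully covered by B → removed.
minute 169 to minute 270 minus B → minute 194 to minute 258.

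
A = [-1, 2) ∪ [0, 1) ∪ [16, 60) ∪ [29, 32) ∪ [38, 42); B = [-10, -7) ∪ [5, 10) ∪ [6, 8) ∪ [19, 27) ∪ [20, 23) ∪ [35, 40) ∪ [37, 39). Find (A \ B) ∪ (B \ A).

A, merged: [-1, 2), [16, 60).
B, merged: [-10, -7), [5, 10), [19, 27), [35, 40).
A but not B: [-1, 2), [16, 19), [27, 35), [40, 60).
B but not A: [-10, -7), [5, 10).
Combining gives A △ B.

[-10, -7) ∪ [-1, 2) ∪ [5, 10) ∪ [16, 19) ∪ [27, 35) ∪ [40, 60)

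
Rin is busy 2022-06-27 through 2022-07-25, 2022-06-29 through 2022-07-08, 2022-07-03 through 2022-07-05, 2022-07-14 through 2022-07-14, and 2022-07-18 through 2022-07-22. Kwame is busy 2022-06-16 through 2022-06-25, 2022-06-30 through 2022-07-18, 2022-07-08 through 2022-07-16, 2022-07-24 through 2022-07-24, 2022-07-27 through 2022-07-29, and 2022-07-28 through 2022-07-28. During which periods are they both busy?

2022-06-30 through 2022-07-18, 2022-07-24 through 2022-07-24

A, merged: 2022-06-27 through 2022-07-25.
B, merged: 2022-06-16 through 2022-06-25, 2022-06-30 through 2022-07-18, 2022-07-24 through 2022-07-24, 2022-07-27 through 2022-07-29.
2022-06-27 through 2022-07-25 overlaps B on 2022-06-30 through 2022-07-18, 2022-07-24 through 2022-07-24.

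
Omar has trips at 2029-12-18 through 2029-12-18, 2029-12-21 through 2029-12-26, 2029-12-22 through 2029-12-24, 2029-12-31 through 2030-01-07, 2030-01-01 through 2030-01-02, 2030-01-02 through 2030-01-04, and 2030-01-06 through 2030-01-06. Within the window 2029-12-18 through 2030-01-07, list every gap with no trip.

2029-12-19 through 2029-12-20, 2029-12-27 through 2029-12-30

Covered (merged): 2029-12-18 through 2029-12-18, 2029-12-21 through 2029-12-26, 2029-12-31 through 2030-01-07.
Complement within 2029-12-18 through 2030-01-07: 2029-12-19 through 2029-12-20, 2029-12-27 through 2029-12-30.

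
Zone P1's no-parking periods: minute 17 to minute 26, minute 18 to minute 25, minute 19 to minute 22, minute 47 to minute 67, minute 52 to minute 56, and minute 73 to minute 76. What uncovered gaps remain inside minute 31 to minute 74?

minute 31 to minute 47, minute 67 to minute 73

After merging, the occupied span is minute 17 to minute 26, minute 47 to minute 67, minute 73 to minute 76.
Uncovered inside minute 31 to minute 74: minute 31 to minute 47, minute 67 to minute 73.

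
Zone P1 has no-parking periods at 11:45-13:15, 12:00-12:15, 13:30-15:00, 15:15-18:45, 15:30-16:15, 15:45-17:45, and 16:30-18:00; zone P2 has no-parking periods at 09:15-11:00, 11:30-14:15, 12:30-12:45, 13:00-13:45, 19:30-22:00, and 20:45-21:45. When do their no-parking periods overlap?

A, merged: 11:45–13:15, 13:30–15:00, 15:15–18:45.
B, merged: 09:15–11:00, 11:30–14:15, 19:30–22:00.
11:45–13:15 meets the second set on 11:45–13:15.
13:30–15:00 meets the second set on 13:30–14:15.
15:15–18:45: no overlap with the second set.

11:45–13:15, 13:30–14:15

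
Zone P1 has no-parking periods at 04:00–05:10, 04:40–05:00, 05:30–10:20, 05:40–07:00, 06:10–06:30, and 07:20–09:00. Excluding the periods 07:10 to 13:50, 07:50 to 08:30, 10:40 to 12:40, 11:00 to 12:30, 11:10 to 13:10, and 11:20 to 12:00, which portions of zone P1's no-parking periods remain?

A, merged: 04:00–05:10, 05:30–10:20.
B, merged: 07:10–13:50.
04:00–05:10: no B overlap → unchanged.
05:30–10:20 minus B → 05:30–07:10.

04:00–05:10, 05:30–07:10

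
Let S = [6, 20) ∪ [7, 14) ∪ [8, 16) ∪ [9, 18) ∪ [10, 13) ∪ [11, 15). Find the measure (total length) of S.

14

Merged: [6, 20).
Length: 14.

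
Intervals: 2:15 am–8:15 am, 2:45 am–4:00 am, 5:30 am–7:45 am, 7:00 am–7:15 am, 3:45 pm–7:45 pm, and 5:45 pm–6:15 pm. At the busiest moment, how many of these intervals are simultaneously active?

At 7:00 am, 3 of the intervals are simultaneously active.
No point has more.

3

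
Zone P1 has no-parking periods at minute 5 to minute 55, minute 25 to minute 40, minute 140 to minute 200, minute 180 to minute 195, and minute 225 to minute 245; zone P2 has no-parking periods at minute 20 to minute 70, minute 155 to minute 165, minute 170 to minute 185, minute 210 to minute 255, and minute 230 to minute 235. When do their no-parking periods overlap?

minute 20 to minute 55, minute 155 to minute 165, minute 170 to minute 185, minute 225 to minute 245

First set merges to minute 5 to minute 55, minute 140 to minute 200, minute 225 to minute 245.
Second set merges to minute 20 to minute 70, minute 155 to minute 165, minute 170 to minute 185, minute 210 to minute 255.
minute 5 to minute 55 meets the second set on minute 20 to minute 55.
minute 140 to minute 200 meets the second set on minute 155 to minute 165, minute 170 to minute 185.
minute 225 to minute 245 meets the second set on minute 225 to minute 245.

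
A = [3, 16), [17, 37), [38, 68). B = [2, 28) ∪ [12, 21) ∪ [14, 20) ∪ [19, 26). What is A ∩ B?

Second set merges to [2, 28).
[3, 16) ∩ B → [3, 16).
[17, 37) ∩ B → [17, 28).
[38, 68) meets no B interval.

[3, 16) ∪ [17, 28)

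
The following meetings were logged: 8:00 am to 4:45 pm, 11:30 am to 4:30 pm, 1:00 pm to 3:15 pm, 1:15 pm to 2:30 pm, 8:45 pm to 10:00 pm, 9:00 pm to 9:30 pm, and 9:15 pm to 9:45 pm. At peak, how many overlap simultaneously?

4

At 1:15 pm, 4 of the intervals are simultaneously active.
No point has more.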